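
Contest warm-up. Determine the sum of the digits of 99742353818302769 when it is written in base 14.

93

99742353818302769 in base 14 is 8D945597C121917.
Digit sum: 8+13+9+4+5+5+9+7+12+1+2+1+9+1+7 = 93.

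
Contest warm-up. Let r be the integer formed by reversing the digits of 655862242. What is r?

Reversing 655862242 gives 242268556.

242268556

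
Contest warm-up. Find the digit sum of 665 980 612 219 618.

6+6+5+9+8+0+6+1+2+2+1+9+6+1+8 = 70

70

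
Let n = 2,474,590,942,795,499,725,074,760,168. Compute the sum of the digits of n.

142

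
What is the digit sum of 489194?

35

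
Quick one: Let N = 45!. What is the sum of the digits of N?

45! = 119622220865480194561963161495657715064383733760000000000
Sum of its 57 digits: 207.

207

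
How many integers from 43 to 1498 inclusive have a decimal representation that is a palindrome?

The integers in [43, 1498] that have a decimal representation that is a palindrome: 44, 55, 66, 77, 88, 99, …, 1331, 1441.
101 qualify.

101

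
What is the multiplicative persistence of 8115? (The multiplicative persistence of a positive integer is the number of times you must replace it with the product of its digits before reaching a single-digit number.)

2

8115 → 40 → 0 (2 steps)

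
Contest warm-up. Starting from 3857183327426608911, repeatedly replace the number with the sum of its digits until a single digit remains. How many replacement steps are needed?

3857183327426608911 → 84 → 12 → 3 (3 steps)

3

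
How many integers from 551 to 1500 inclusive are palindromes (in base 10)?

50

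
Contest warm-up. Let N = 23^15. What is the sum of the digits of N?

89

23^15 = 266635235464391245607
Sum of its 21 digits: 89.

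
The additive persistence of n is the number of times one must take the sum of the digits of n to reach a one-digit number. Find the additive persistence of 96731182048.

3

96731182048 → 49 → 13 → 4 (3 steps)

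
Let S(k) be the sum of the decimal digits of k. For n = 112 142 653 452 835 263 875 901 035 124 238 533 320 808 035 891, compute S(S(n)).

First digit sum: 179.
1+7+9 = 17.

17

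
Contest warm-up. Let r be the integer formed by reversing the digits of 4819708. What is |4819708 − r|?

3259476

Reverse of 4819708 is 8079184.
|4819708 − 8079184| = 3259476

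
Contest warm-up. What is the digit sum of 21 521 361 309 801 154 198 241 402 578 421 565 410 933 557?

2+1+5+2+1+3+6+1+3+0+9+8+0+1+1+5+4+1+9+8+2+4+1+4+0+2+5+7+8+4+2+1+5+6+5+4+1+0+9+3+3+5+5+7 = 163

163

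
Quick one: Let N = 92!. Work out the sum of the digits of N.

92! = 12438414054641307255475324325873553077577991715875414356840239582938137710983519518443046123837041347353107486982656753664000000000000000000000
Sum of its 143 digits: 540.

540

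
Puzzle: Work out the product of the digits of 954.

9×5×4 = 180

180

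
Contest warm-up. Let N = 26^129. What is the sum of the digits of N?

26^129 = 340064962604434042003859633055773612948081804771682198652283681940845667651735291946338436926750941076973141304482804202647088993384221214786184894433562795727311678008473721531006976
Sum of its 183 digits: 809.

809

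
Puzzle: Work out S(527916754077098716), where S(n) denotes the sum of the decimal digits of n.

91

5+2+7+9+1+6+7+5+4+0+7+7+0+9+8+7+1+6 = 91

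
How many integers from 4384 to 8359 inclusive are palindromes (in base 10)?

40

The integers in [4384, 8359] that are palindromes (in base 10): 4444, 4554, 4664, 4774, 4884, 4994, …, 8228, 8338.
40 qualify.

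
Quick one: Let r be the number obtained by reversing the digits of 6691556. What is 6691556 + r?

13243522

Reverse of 6691556 is 6551966.
6691556 + 6551966 = 13243522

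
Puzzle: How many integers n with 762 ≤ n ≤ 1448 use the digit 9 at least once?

212

The integers in [762, 1448] that use the digit 9 at least once: 769, 779, 789, 790, 791, 792, …, 1429, 1439.
212 qualify.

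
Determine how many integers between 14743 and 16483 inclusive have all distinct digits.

The integers in [14743, 16483] that have all distinct digits: 14750, 14752, 14753, 14756, 14758, 14759, …, 16482, 16483.
603 qualify.

603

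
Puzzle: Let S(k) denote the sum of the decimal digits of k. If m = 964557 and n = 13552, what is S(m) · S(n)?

576

S(964557) = 9+6+4+5+5+7 = 36.
S(13552) = 1+3+5+5+2 = 16.
36 · 16 = 576.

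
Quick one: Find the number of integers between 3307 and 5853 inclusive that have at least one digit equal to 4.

The integers in [3307, 5853] that have at least one digit equal to 4: 3314, 3324, 3334, 3340, 3341, 3342, …, 5848, 5849.
1460 qualify.

1460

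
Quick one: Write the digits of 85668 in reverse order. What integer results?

Reversing 85668 gives 86658.

86658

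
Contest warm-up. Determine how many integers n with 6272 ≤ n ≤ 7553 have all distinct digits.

670

The integers in [6272, 7553] that have all distinct digits: 6273, 6274, 6275, 6278, 6279, 6280, …, 7548, 7549.
670 qualify.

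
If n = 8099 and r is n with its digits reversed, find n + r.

Reverse of 8099 is 9908.
8099 + 9908 = 18007

18007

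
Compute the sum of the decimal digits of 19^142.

856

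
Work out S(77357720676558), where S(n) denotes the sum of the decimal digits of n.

75

7+7+3+5+7+7+2+0+6+7+6+5+5+8 = 75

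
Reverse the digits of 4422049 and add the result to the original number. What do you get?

13824293

Reverse of 4422049 is 9402244.
4422049 + 9402244 = 13824293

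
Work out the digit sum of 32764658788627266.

93

3+2+7+6+4+6+5+8+7+8+8+6+2+7+2+6+6 = 93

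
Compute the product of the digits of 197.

1×9×7 = 63

63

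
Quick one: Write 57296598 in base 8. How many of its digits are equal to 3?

4

57296598 in base 8 is 332443326.
The digit 3 appears 4 times.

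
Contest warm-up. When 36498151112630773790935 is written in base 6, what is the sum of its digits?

85

36498151112630773790935 in base 6 is 55354355014240231152511234531.
Digit sum: 5+5+3+5+4+3+5+5+0+1+4+2+4+0+2+3+1+1+5+2+5+1+1+2+3+4+5+3+1 = 85.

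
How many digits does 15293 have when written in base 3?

15293 in base 3 is 202222102, which has 9 digits.

9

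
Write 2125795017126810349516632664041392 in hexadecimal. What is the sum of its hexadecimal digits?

227

2125795017126810349516632664041392 in base 16 is 68CF4E286DDB64F411BB2B2FE7B0.
Digit sum: 6+8+12+15+4+14+2+8+6+13+13+11+6+4+15+4+1+1+11+11+2+11+2+15+14+7+11+0 = 227.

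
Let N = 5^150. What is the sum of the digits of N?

451

5^150 = 700649232162408535461864791644958065640130970938257885878534141944895541342930300743319094181060791015625
Sum of its 105 digits: 451.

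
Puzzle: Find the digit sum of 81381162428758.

64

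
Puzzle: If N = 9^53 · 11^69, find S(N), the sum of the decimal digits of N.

9^53 · 11^69 = 269741815500081380942494480251569117384517015177573360019785049984385222414356522623947822896549168084200484448333776301139
Sum of its 123 digits: 531.

531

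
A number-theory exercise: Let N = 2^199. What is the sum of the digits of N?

254

2^199 = 803469022129495137770981046170581301261101496891396417650688
Sum of its 60 digits: 254.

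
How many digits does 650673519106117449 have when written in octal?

20

650673519106117449 in base 8 is 44075201710304547511, which has 20 digits.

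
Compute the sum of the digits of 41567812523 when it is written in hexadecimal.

83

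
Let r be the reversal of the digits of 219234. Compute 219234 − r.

Reverse of 219234 is 432912.
219234 − 432912 = -213678

-213678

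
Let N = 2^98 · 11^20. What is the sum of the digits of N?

2^98 · 11^20 = 213202983719949495975005363949047258030152188166144
Sum of its 51 digits: 223.

223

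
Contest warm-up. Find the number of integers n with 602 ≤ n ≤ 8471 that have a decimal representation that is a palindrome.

115

The integers in [602, 8471] that have a decimal representation that is a palindrome: 606, 616, 626, 636, 646, 656, …, 8338, 8448.
115 qualify.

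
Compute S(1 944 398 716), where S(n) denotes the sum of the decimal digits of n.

1+9+4+4+3+9+8+7+1+6 = 52

52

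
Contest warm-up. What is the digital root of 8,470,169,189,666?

8

8+4+7+0+1+6+9+1+8+9+6+6+6 = 71
7+1 = 8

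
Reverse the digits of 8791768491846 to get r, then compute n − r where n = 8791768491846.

2309819819868

Reverse of 8791768491846 is 6481948671978.
8791768491846 − 6481948671978 = 2309819819868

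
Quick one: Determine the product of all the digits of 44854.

4×4×8×5×4 = 2560

2560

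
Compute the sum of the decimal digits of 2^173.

2^173 = 11972621413014756705924586149611790497021399392059392
Sum of its 53 digits: 230.

230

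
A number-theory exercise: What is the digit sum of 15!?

45

15! = 1307674368000
Sum of its 13 digits: 45.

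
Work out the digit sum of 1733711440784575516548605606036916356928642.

189

1+7+3+3+7+1+1+4+4+0+7+8+4+5+7+5+5+1+6+5+4+8+6+0+5+6+0+6+0+3+6+9+1+6+3+5+6+9+2+8+6+4+2 = 189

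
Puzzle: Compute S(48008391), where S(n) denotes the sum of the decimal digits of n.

4+8+0+0+8+3+9+1 = 33

33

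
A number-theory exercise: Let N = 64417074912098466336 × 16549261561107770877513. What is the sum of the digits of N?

180

64417074912098466336 × 16549261561107770877513 = 1066055021721790887471514819553292209902368
Sum of its 43 digits: 180.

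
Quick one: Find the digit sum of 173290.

22

1+7+3+2+9+0 = 22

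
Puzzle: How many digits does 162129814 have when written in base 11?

8

162129814 in base 11 is 83577590, which has 8 digits.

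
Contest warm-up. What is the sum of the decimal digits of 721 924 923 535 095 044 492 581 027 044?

7+2+1+9+2+4+9+2+3+5+3+5+0+9+5+0+4+4+4+9+2+5+8+1+0+2+7+0+4+4 = 120

120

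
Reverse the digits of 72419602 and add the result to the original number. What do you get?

93111029

Reverse of 72419602 is 20691427.
72419602 + 20691427 = 93111029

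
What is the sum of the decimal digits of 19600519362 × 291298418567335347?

19600519362 × 291298418567335347 = 5709600293249036769620488614
Sum of its 28 digits: 126.

126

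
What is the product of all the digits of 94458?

5760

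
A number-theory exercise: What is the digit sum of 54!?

54! = 230843697339241380472092742683027581083278564571807941132288000000000000
Sum of its 72 digits: 261.

261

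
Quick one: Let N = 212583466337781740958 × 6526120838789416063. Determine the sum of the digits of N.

189

212583466337781740958 × 6526120838789416063 = 1387345389649085769417186572904350208354
Sum of its 40 digits: 189.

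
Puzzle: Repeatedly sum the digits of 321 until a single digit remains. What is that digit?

3+2+1 = 6
(Equivalently, 321 mod 9 = 6.)

6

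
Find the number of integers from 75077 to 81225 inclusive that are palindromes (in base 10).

62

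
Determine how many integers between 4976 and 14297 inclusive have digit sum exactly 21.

577

The integers in [4976, 14297] that have digit sum exactly 21: 4980, 5079, 5088, 5097, 5169, 5178, …, 14286, 14295.
577 qualify.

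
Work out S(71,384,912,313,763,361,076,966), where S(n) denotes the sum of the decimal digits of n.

102

7+1+3+8+4+9+1+2+3+1+3+7+6+3+3+6+1+0+7+6+9+6+6 = 102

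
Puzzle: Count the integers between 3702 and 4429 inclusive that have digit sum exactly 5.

The integers in [3702, 4429] that have digit sum exactly 5: 4001, 4010, 4100.
3 qualify.

3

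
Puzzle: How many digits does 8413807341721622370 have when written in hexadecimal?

16

8413807341721622370 in base 16 is 74C3D932F3E41762, which has 16 digits.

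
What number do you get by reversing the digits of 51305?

50315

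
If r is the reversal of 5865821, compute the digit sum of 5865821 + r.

25

Reversal of 5865821 is 1285685; 5865821 + 1285685 = 7151506.
Digit sum of 7151506: 7+1+5+1+5+0+6 = 25.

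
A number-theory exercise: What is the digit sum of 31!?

31! = 8222838654177922817725562880000000
Sum of its 34 digits: 135.

135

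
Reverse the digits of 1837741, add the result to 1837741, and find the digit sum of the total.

Reversal of 1837741 is 1477381; 1837741 + 1477381 = 3315122.
Digit sum of 3315122: 3+3+1+5+1+2+2 = 17.

17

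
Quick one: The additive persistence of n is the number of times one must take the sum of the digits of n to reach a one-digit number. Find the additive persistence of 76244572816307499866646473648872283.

3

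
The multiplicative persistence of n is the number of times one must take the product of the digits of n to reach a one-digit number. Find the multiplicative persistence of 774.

774 → 196 → 54 → 20 → 0 (4 steps)

4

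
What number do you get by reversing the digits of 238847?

Reversing 238847 gives 748832.

748832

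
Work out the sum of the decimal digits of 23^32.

169

23^32 = 37608910510519071039902074217516707306379521
Sum of its 44 digits: 169.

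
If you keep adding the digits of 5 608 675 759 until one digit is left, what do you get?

5+6+0+8+6+7+5+7+5+9 = 58
5+8 = 13
1+3 = 4
(Equivalently, 5 608 675 759 mod 9 = 4.)

4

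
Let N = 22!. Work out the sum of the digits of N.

72

22! = 1124000727777607680000
Sum of its 22 digits: 72.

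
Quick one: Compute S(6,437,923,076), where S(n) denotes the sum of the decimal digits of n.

47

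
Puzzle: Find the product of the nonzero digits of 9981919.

52488

9×9×8×1×9×1×9 = 52488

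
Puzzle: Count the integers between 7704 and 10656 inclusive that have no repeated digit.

1309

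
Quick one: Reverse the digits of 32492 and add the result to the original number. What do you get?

Reverse of 32492 is 29423.
32492 + 29423 = 61915

61915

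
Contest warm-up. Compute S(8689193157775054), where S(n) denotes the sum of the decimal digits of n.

85

8+6+8+9+1+9+3+1+5+7+7+7+5+0+5+4 = 85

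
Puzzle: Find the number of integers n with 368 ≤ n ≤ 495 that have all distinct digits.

95

The integers in [368, 495] that have all distinct digits: 368, 369, 370, 371, 372, 374, …, 493, 495.
95 qualify.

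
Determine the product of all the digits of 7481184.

7168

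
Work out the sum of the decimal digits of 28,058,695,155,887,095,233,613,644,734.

2+8+0+5+8+6+9+5+1+5+5+8+8+7+0+9+5+2+3+3+6+1+3+6+4+4+7+3+4 = 137

137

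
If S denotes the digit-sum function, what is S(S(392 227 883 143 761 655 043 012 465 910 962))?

First digit sum: 134.
1+3+4 = 8.

8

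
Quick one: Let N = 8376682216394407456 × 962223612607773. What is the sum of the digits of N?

8376682216394407456 × 962223612607773 = 8060241423926313639616729274755488
Sum of its 34 digits: 153.

153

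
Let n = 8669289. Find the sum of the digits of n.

8+6+6+9+2+8+9 = 48

48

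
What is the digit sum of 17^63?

17^63 = 329823842388297603127136803999476682470817199986161913402815245153916577027313
Sum of its 78 digits: 359.

359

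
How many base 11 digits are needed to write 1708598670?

9

1708598670 in base 11 is 7A7506519, which has 9 digits.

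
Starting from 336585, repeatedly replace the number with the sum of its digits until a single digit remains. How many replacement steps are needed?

2

336585 → 30 → 3 (2 steps)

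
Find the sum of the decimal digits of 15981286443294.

66

1+5+9+8+1+2+8+6+4+4+3+2+9+4 = 66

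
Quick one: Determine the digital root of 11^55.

2

The digital root of n equals n mod 9 (or 9 when 9 | n), so we need 11^55 mod 9.
11^55 ≡ 2 (mod 9), so the digital root is 2.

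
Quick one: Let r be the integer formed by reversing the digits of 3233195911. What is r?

1195913323

Reversing 3233195911 gives 1195913323.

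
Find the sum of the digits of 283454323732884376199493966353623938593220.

201

2+8+3+4+5+4+3+2+3+7+3+2+8+8+4+3+7+6+1+9+9+4+9+3+9+6+6+3+5+3+6+2+3+9+3+8+5+9+3+2+2+0 = 201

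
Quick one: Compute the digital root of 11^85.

2

The digital root of n equals n mod 9 (or 9 when 9 | n), so we need 11^85 mod 9.
11^85 ≡ 2 (mod 9), so the digital root is 2.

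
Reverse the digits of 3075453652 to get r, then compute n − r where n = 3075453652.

511907949

Reverse of 3075453652 is 2563545703.
3075453652 − 2563545703 = 511907949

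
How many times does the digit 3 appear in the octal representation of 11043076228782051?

11043076228782051 in base 8 is 471671721366013743.
The digit 3 appears 3 times.

3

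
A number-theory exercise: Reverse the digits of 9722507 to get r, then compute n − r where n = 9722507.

2670228

Reverse of 9722507 is 7052279.
9722507 − 7052279 = 2670228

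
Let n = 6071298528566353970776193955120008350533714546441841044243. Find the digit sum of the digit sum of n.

6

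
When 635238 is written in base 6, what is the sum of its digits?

635238 in base 6 is 21340530.
Digit sum: 2+1+3+4+0+5+3+0 = 18.

18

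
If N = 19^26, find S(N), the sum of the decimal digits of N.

19^26 = 1768453418076865701195582595329481
Sum of its 34 digits: 163.

163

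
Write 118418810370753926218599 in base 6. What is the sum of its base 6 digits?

69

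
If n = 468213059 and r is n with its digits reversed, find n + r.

1418525923

Reverse of 468213059 is 950312864.
468213059 + 950312864 = 1418525923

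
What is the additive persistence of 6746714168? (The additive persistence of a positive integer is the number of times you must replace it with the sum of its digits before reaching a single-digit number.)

2

6746714168 → 50 → 5 (2 steps)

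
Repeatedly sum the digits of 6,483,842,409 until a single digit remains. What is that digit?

3

6+4+8+3+8+4+2+4+0+9 = 48
4+8 = 12
1+2 = 3
(Equivalently, 6,483,842,409 mod 9 = 3.)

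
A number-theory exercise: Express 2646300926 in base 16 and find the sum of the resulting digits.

2646300926 in base 16 is 9DBB58FE.
Digit sum: 9+13+11+11+5+8+15+14 = 86.

86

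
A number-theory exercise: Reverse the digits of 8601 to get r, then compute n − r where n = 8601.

7533

Reverse of 8601 is 1068.
8601 − 1068 = 7533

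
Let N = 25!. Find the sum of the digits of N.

72

25! = 15511210043330985984000000
Sum of its 26 digits: 72.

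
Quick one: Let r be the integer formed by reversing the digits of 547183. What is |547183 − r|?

165438

Reverse of 547183 is 381745.
|547183 − 381745| = 165438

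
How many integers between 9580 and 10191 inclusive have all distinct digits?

175

The integers in [9580, 10191] that have all distinct digits: 9580, 9581, 9582, 9583, 9584, 9586, …, 9875, 9876.
175 qualify.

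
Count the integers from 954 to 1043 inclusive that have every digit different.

44

The integers in [954, 1043] that have every digit different: 954, 956, 957, 958, 960, 961, …, 1042, 1043.
44 qualify.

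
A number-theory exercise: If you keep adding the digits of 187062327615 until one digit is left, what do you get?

3

1+8+7+0+6+2+3+2+7+6+1+5 = 48
4+8 = 12
1+2 = 3
(Equivalently, 187062327615 mod 9 = 3.)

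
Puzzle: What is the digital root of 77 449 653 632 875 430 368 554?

6

7+7+4+4+9+6+5+3+6+3+2+8+7+5+4+3+0+3+6+8+5+5+4 = 114
1+1+4 = 6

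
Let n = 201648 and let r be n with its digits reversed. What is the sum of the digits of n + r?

24

Reversal of 201648 is 846102; 201648 + 846102 = 1047750.
Digit sum of 1047750: 1+0+4+7+7+5+0 = 24.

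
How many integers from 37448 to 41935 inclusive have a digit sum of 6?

9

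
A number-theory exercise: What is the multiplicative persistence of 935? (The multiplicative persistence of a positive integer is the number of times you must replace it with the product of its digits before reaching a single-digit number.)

3

935 → 135 → 15 → 5 (3 steps)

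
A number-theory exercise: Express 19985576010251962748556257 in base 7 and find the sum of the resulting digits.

83

19985576010251962748556257 in base 7 is 613065033142033460336111525123.
Digit sum: 6+1+3+0+6+5+0+3+3+1+4+2+0+3+3+4+6+0+3+3+6+1+1+1+5+2+5+1+2+3 = 83.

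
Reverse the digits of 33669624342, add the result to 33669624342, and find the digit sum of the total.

Reversal of 33669624342 is 24342696633; 33669624342 + 24342696633 = 58012320975.
Digit sum of 58012320975: 5+8+0+1+2+3+2+0+9+7+5 = 42.

42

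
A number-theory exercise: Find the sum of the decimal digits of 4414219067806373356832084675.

122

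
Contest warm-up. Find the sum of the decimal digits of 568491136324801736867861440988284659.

5+6+8+4+9+1+1+3+6+3+2+4+8+0+1+7+3+6+8+6+7+8+6+1+4+4+0+9+8+8+2+8+4+6+5+9 = 180

180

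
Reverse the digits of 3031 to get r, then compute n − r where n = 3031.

1728

Reverse of 3031 is 1303.
3031 − 1303 = 1728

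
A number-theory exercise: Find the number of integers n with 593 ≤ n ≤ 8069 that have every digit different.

The integers in [593, 8069] that have every digit different: 593, 594, 596, 597, 598, 601, …, 8067, 8069.
3863 qualify.

3863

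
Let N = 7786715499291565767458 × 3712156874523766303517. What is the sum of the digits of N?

238

7786715499291565767458 × 3712156874523766303517 = 28905509470655947187494774640528573869549786
Sum of its 44 digits: 238.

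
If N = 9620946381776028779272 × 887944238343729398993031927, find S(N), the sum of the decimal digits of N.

234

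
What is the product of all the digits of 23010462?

2×3×0×1×0×4×6×2 = 0

0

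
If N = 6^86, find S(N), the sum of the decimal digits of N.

279

6^86 = 8336956452438171696218513660416009914138901025162730927971742253056
Sum of its 67 digits: 279.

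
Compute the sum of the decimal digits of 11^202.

11^202 = 2297853845171588072967402761384480772108857010411952196233974261885552801863266860308301100577927431534441698433846526438881740072516615475420715284523147548854512490635413797197344440102765861505833264235932121
Sum of its 211 digits: 898.

898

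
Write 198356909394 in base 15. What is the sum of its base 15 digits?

70

198356909394 in base 15 is 525E0B28E9.
Digit sum: 5+2+5+14+0+11+2+8+14+9 = 70.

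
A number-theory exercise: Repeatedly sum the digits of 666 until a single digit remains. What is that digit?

9

6+6+6 = 18
1+8 = 9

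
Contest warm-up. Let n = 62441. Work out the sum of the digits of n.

17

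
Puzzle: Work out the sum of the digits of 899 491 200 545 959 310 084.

95

8+9+9+4+9+1+2+0+0+5+4+5+9+5+9+3+1+0+0+8+4 = 95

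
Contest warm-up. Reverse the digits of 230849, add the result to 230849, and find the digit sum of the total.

34

Reversal of 230849 is 948032; 230849 + 948032 = 1178881.
Digit sum of 1178881: 1+1+7+8+8+8+1 = 34.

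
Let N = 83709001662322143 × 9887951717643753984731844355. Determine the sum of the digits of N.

210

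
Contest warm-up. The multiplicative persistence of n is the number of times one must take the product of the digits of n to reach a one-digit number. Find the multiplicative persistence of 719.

719 → 63 → 18 → 8 (3 steps)

3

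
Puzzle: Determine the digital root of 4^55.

The digital root of n equals n mod 9 (or 9 when 9 | n), so we need 4^55 mod 9.
4^55 ≡ 4 (mod 9), so the digital root is 4.

4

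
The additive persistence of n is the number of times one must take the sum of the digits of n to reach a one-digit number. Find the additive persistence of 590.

2

590 → 14 → 5 (2 steps)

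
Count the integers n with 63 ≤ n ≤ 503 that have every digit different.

324

The integers in [63, 503] that have every digit different: 63, 64, 65, 67, 68, 69, …, 502, 503.
324 qualify.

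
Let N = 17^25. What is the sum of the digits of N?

17^25 = 5770627412348402378939569991057
Sum of its 31 digits: 152.

152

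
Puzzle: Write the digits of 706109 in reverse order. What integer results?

901607

Reversing 706109 gives 901607.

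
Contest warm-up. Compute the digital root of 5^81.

The digital root of n equals n mod 9 (or 9 when 9 | n), so we need 5^81 mod 9.
5^81 ≡ 8 (mod 9), so the digital root is 8.

8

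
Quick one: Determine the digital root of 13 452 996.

1+3+4+5+2+9+9+6 = 39
3+9 = 12
1+2 = 3

3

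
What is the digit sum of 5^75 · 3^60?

342

5^75 · 3^60 = 1122084616605621995242218005374531503257236331183577249248628504574298858642578125
Sum of its 82 digits: 342.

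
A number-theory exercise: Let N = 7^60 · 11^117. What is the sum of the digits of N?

7^60 · 11^117 = 35385600036267334879919706075621622193449421706696816000732644463523804615346205575388760681708228218795170611180438510892986133008920509886570818585192317974100834639715771
Sum of its 173 digits: 755.

755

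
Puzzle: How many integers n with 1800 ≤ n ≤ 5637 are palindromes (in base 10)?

38

The integers in [1800, 5637] that are palindromes (in base 10): 1881, 1991, 2002, 2112, 2222, 2332, …, 5445, 5555.
38 qualify.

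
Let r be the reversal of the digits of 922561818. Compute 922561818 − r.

104396589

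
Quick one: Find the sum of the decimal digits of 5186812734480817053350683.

106

5+1+8+6+8+1+2+7+3+4+4+8+0+8+1+7+0+5+3+3+5+0+6+8+3 = 106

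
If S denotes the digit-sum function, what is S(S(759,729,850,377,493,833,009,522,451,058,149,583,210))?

11

First digit sum: 173.
1+7+3 = 11.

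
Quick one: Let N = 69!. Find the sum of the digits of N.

351

69! = 171122452428141311372468338881272839092270544893520369393648040923257279754140647424000000000000000
Sum of its 99 digits: 351.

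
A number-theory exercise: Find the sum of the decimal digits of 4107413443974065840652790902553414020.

4+1+0+7+4+1+3+4+4+3+9+7+4+0+6+5+8+4+0+6+5+2+7+9+0+9+0+2+5+5+3+4+1+4+0+2+0 = 138

138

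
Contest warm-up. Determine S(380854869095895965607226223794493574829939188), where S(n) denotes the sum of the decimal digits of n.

3+8+0+8+5+4+8+6+9+0+9+5+8+9+5+9+6+5+6+0+7+2+2+6+2+2+3+7+9+4+4+9+3+5+7+4+8+2+9+9+3+9+1+8+8 = 246

246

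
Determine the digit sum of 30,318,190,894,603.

55

3+0+3+1+8+1+9+0+8+9+4+6+0+3 = 55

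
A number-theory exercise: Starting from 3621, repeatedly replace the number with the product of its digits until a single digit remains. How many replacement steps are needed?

3

3621 → 36 → 18 → 8 (3 steps)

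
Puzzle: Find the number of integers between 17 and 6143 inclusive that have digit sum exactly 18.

The integers in [17, 6143] that have digit sum exactly 18: 99, 189, 198, 279, 288, 297, …, 6129, 6138.
419 qualify.

419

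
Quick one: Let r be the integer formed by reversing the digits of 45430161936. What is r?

Reversing 45430161936 gives 63916103454.

63916103454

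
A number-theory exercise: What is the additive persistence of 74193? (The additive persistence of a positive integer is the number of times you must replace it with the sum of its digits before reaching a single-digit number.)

2

74193 → 24 → 6 (2 steps)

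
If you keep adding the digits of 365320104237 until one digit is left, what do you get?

3+6+5+3+2+0+1+0+4+2+3+7 = 36
3+6 = 9

9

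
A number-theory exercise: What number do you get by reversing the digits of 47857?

Reversing 47857 gives 75874.

75874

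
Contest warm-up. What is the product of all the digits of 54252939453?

5×4×2×5×2×9×3×9×4×5×3 = 5832000

5832000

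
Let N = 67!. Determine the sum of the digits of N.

67! = 36471110918188685288249859096605464427167635314049524593701628500267962436943872000000000000000
Sum of its 95 digits: 369.

369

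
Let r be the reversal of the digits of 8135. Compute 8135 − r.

Reverse of 8135 is 5318.
8135 − 5318 = 2817

2817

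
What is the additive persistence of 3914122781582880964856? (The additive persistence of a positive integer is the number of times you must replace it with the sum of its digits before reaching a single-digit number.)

2

3914122781582880964856 → 107 → 8 (2 steps)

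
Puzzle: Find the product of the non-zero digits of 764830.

7×6×4×8×3 = 4032

4032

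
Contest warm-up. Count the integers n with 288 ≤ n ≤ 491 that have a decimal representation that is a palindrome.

The integers in [288, 491] that have a decimal representation that is a palindrome: 292, 303, 313, 323, 333, 343, …, 474, 484.
20 qualify.

20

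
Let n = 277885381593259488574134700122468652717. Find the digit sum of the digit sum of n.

First digit sum: 184.
1+8+4 = 13.

13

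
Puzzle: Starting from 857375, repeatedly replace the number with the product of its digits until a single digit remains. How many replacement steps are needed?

857375 → 29400 → 0 (2 steps)

2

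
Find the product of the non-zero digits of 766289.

7×6×6×2×8×9 = 36288

36288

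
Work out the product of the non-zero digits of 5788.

2240

5×7×8×8 = 2240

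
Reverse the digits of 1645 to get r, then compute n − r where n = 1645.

Reverse of 1645 is 5461.
1645 − 5461 = -3816

-3816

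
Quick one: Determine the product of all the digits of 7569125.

7×5×6×9×1×2×5 = 18900

18900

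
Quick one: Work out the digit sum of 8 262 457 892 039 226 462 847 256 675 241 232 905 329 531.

8+2+6+2+4+5+7+8+9+2+0+3+9+2+2+6+4+6+2+8+4+7+2+5+6+6+7+5+2+4+1+2+3+2+9+0+5+3+2+9+5+3+1 = 188

188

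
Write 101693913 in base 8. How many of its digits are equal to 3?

3

101693913 in base 8 is 603734731.
The digit 3 appears 3 times.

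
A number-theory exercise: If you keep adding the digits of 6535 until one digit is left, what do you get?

1

6+5+3+5 = 19
1+9 = 10
1+0 = 1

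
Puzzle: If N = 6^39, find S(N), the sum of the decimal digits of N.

6^39 = 2227915756473955677973140996096
Sum of its 31 digits: 162.

162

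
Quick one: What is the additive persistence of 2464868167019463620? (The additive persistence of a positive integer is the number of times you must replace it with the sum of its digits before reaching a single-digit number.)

2464868167019463620 → 83 → 11 → 2 (3 steps)

3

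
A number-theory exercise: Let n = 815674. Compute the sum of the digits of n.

31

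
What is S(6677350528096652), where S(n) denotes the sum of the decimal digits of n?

6+6+7+7+3+5+0+5+2+8+0+9+6+6+5+2 = 77

77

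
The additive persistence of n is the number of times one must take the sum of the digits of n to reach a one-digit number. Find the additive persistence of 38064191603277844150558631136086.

2

38064191603277844150558631136086 → 131 → 5 (2 steps)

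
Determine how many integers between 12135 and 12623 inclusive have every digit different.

132

The integers in [12135, 12623] that have every digit different: 12304, 12305, 12306, 12307, 12308, 12309, …, 12608, 12609.
132 qualify.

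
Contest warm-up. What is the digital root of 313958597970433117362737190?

6

3+1+3+9+5+8+5+9+7+9+7+0+4+3+3+1+1+7+3+6+2+7+3+7+1+9+0 = 123
1+2+3 = 6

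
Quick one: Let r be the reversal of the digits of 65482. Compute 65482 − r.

Reverse of 65482 is 28456.
65482 − 28456 = 37026

37026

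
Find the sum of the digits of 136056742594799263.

1+3+6+0+5+6+7+4+2+5+9+4+7+9+9+2+6+3 = 88

88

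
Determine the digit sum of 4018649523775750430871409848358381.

157

4+0+1+8+6+4+9+5+2+3+7+7+5+7+5+0+4+3+0+8+7+1+4+0+9+8+4+8+3+5+8+3+8+1 = 157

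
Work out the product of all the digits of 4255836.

4×2×5×5×8×3×6 = 28800

28800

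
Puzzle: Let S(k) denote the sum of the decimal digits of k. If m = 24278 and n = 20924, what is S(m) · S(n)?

S(24278) = 2+4+2+7+8 = 23.
S(20924) = 2+0+9+2+4 = 17.
23 · 17 = 391.

391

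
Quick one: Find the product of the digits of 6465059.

6×4×6×5×0×5×9 = 0

0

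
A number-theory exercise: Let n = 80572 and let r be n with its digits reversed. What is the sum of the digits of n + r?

17

Reversal of 80572 is 27508; 80572 + 27508 = 108080.
Digit sum of 108080: 1+0+8+0+8+0 = 17.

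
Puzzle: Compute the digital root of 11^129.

The digital root of n equals n mod 9 (or 9 when 9 | n), so we need 11^129 mod 9.
11^129 ≡ 8 (mod 9), so the digital root is 8.

8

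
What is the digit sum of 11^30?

145

11^30 = 17449402268886407318558803753801
Sum of its 32 digits: 145.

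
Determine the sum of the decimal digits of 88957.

8+8+9+5+7 = 37

37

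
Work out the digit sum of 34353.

3+4+3+5+3 = 18

18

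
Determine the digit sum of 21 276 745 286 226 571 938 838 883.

131

2+1+2+7+6+7+4+5+2+8+6+2+2+6+5+7+1+9+3+8+8+3+8+8+8+3 = 131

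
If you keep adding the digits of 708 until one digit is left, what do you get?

6

7+0+8 = 15
1+5 = 6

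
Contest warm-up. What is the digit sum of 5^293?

5^293 = 6283639635581089987962588102382432823008275855999295443342782869999494726043796296268925291567784898914794971603368804496854935821343640195593618974859473218883974994508623268529845518060028553009033203125
Sum of its 205 digits: 1028.

1028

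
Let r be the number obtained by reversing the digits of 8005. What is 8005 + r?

13013

Reverse of 8005 is 5008.
8005 + 5008 = 13013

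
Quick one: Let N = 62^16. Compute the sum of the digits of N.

109

62^16 = 47672401706823533450263330816
Sum of its 29 digits: 109.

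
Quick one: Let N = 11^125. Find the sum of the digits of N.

581

11^125 = 14930888242180349311702722196496413069551736718508975026650251346159098717155372228075975130507666386327205277555069919048359776251
Sum of its 131 digits: 581.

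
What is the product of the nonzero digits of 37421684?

3×7×4×2×1×6×8×4 = 32256

32256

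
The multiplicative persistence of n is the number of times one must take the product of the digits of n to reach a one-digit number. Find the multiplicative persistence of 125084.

125084 → 0 (1 step)

1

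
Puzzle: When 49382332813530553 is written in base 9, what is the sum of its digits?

49382332813530553 in base 9 is 285755286546723644.
Digit sum: 2+8+5+7+5+5+2+8+6+5+4+6+7+2+3+6+4+4 = 89.

89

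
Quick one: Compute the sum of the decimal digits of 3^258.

612

3^258 = 1251076071394302594884458081106951728027969657276762241924443419870324653667897923469015922386986485696304989864940094919689
Sum of its 124 digits: 612.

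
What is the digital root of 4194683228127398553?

9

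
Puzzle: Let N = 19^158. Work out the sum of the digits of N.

19^158 = 11042539223094432483797006436935180373713316030425730144764273410662578114208922905199595391818087795077320771424027938649915057187960428874989878572681153423065031910813429161492365943848688270929310041
Sum of its 203 digits: 883.

883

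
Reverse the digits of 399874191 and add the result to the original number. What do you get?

Reverse of 399874191 is 191478993.
399874191 + 191478993 = 591353184

591353184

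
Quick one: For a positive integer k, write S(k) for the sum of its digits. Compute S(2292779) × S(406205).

646

S(2292779) = 2+2+9+2+7+7+9 = 38.
S(406205) = 4+0+6+2+0+5 = 17.
38 · 17 = 646.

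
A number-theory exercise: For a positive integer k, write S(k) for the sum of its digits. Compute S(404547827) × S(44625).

861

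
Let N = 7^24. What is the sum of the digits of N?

73

7^24 = 191581231380566414401
Sum of its 21 digits: 73.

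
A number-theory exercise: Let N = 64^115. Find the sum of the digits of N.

64^115 = 5136851466355833503165029182500125649951503713694505722166289944403058744430742990345377476833582471901350555523611540735370539306820120960085756611964727392534398116336371677921546638558908903585247316148224
Sum of its 208 digits: 892.

892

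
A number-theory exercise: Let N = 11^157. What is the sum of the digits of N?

713

11^157 = 31524744095520531467768306846778913774895006726001287572646495925500100597105471954681269001361880901554505243762796616373417280718696792932733326614123265344386171
Sum of its 164 digits: 713.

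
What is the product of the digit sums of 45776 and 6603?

435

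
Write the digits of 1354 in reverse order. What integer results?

4531

Reversing 1354 gives 4531.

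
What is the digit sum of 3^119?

3^119 = 599003433304810403471059943169868346577158542512617035467
Sum of its 57 digits: 243.

243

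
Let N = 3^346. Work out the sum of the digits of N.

3^346 = 1213260708003974992012898529975588858068441902580200298146946793277014421211208978085667381424154114220135163522651640338442153620575775780658053144372639176842909929
Sum of its 166 digits: 711.

711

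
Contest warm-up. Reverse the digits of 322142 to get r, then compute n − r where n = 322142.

Reverse of 322142 is 241223.
322142 − 241223 = 80919

80919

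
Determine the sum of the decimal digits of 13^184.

13^184 = 9237975890043406448083455357549945175696631233243121929618311163235368785888404256850191901009157145478539697754334160217933995145030276631207715955513162887498358951128747511376718671455543920119098369761
Sum of its 205 digits: 931.

931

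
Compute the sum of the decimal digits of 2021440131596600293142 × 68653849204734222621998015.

205

2021440131596600293142 × 68653849204734222621998015 = 138779645971031099358065931713823468606742113130
Sum of its 48 digits: 205.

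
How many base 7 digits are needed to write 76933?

6

76933 in base 7 is 440203, which has 6 digits.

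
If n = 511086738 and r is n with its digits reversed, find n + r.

1348766853

Reverse of 511086738 is 837680115.
511086738 + 837680115 = 1348766853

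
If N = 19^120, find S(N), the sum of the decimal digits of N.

631

19^120 = 2821188561558006050182806325699651325904349317385522184850131166315238114862945518835835570975439814916967715430619167129237431101638511203016746250533601
Sum of its 154 digits: 631.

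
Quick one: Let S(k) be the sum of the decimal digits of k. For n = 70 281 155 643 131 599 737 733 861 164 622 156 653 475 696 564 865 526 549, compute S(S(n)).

First digit sum: 264.
2+6+4 = 12.

12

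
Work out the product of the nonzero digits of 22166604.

2×2×1×6×6×6×4 = 3456

3456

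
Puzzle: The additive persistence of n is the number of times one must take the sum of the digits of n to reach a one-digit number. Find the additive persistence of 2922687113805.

2922687113805 → 54 → 9 (2 steps)

2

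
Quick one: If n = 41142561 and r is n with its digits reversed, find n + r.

57666675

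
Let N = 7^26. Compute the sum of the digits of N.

112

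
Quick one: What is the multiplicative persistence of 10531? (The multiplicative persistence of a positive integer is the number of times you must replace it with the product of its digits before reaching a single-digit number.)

1

10531 → 0 (1 step)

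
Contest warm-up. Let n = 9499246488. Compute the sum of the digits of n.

9+4+9+9+2+4+6+4+8+8 = 63

63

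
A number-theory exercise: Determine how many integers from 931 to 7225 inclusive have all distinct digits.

The integers in [931, 7225] that have all distinct digits: 931, 932, 934, 935, 936, 937, …, 7218, 7219.
3197 qualify.

3197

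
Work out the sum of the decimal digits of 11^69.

359

11^69 = 717951778908581106757180798591346349776429989266820369060234717700939291
Sum of its 72 digits: 359.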